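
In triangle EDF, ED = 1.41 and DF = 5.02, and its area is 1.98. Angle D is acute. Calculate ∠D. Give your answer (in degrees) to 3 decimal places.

From area = ½·ED·DF·sin D, we get sin D = 2·area/(ED·DF) ≈ 0.55946.
Taking the acute solution, ∠D ≈ 34.02°.

34.019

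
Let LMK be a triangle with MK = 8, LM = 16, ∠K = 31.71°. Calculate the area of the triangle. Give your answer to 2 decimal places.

46.77

Law of sines: sin L = MK·sin K/LM ≈ 0.26281.
Since LM ≥ MK, only the acute value applies: ∠L ≈ 15.24°.
Then ∠M = 180° − ∠K − ∠L ≈ 133.05°.
Law of sines gives KL = LM·sin M/sin K ≈ 22.243.
Area = ½·LM·MK·sin M ≈ 46.766.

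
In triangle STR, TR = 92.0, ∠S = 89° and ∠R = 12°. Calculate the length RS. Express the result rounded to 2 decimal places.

The third angle is ∠T = 180° − ∠R − ∠S = 79.00°.
Law of sines: RS = TR·sin T/sin S ≈ 90.323.

90.32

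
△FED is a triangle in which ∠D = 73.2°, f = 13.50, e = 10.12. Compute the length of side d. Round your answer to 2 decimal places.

By the law of cosines, d² = f² + e² − 2·f·e·cos D = 205.69, so d ≈ 14.342.

14.34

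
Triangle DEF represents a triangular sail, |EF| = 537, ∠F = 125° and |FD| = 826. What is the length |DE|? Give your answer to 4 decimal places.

1216.3381

By the law of cosines, |DE|² = |EF|² + |FD|² − 2·|EF|·|FD|·cos F = 1.4795e+06, so |DE| ≈ 1216.3.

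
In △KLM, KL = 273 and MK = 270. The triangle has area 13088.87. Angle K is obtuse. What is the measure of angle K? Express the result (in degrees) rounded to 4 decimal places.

From area = ½·MK·KL·sin K, we get sin K = 2·area/(MK·KL) ≈ 0.35515.
Taking the obtuse solution, ∠K ≈ 159.20°.

∠K ≈ 159.1977°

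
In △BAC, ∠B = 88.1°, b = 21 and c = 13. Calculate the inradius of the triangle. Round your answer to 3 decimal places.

Law of sines: sin C = c·sin B/b ≈ 0.61871.
Since b ≥ c, only the acute value applies: ∠C ≈ 38.22°.
Then ∠A = 180° − ∠B − ∠C ≈ 53.68°.
Law of sines gives a = b·sin A/sin B ≈ 16.929.
Area = ½·b·c·sin A ≈ 109.98.
Semiperimeter s = (21+16.929+13)/2 = 25.465.
Inradius = area/s = 109.98/25.465 ≈ 4.3189.

r ≈ 4.319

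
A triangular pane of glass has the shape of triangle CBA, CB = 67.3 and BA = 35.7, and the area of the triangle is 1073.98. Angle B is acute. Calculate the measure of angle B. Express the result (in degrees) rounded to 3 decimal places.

From area = ½·CB·BA·sin B, we get sin B = 2·area/(CB·BA) ≈ 0.89401.
Taking the acute solution, ∠B ≈ 63.38°.

∠B ≈ 63.382°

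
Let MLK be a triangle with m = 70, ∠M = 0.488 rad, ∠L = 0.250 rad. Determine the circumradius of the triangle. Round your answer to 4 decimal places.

R ≈ 74.6491

The third angle is ∠K = π − ∠M − ∠L = 2.404 rad.
Law of sines: l = m·sin L/sin M ≈ 36.937.
Law of sines: k = m·sin K/sin M ≈ 100.45.
Circumradius = m/(2 sin M) ≈ 74.649.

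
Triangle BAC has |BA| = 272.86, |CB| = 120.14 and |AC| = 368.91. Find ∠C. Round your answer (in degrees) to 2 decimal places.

By the law of cosines, cos C = (|AC|² + |CB|² − |BA|²) / (2·|AC|·|CB|) ≈ 0.85824, so ∠C ≈ 30.88°.

∠C ≈ 30.88°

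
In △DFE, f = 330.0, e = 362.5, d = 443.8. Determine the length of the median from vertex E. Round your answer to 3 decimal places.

m_E ≈ 346.522

Median from E: ½√(2·d² + 2·f² − e²) ≈ 346.52.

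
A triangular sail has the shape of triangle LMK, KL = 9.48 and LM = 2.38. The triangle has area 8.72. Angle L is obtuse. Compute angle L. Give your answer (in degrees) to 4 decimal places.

From area = ½·KL·LM·sin L, we get sin L = 2·area/(KL·LM) ≈ 0.77297.
Taking the obtuse solution, ∠L ≈ 129.38°.

129.3789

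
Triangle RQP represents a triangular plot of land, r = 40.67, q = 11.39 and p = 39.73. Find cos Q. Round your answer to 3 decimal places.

By the law of cosines, cos Q = (p² + r² − q²) / (2·p·r) ≈ 0.96013, so ∠Q ≈ 16.23°.

cos Q ≈ 0.960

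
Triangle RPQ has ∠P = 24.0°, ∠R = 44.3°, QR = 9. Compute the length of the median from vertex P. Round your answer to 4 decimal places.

m_P ≈ 17.6212

The third angle is ∠Q = 180° − ∠R − ∠P = 111.70°.
Law of sines: PQ = QR·sin R/sin P ≈ 15.454.
Law of sines: RP = QR·sin Q/sin P ≈ 20.559.
Median from P: ½√(2·RP² + 2·PQ² − QR²) ≈ 17.621.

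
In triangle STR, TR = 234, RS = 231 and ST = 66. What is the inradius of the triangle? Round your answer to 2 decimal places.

Semiperimeter s = (234 + 231 + 66)/2 = 265.5.
Heron's formula: area = √(265.5·31.5·34.5·199.5) ≈ 7587.
Inradius = area/s = 7587/265.5 ≈ 28.576.

28.58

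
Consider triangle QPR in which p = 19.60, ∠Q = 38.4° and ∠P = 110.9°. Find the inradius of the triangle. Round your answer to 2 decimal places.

3.01

The third angle is ∠R = 180° − ∠Q − ∠P = 30.70°.
Law of sines: q = p·sin Q/sin P ≈ 13.032.
Law of sines: r = p·sin R/sin P ≈ 10.711.
Area = ½·p·q·sin R ≈ 65.203.
Semiperimeter s = (13.032+19.6+10.711)/2 = 21.672.
Inradius = area/s = 65.203/21.672 ≈ 3.0087.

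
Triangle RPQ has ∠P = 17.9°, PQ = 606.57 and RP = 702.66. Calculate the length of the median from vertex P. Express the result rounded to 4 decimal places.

646.6879

By the law of cosines, QR² = RP² + PQ² − 2·RP·PQ·cos P = 50495, so QR ≈ 224.71.
Median from P: ½√(2·RP² + 2·PQ² − QR²) ≈ 646.69.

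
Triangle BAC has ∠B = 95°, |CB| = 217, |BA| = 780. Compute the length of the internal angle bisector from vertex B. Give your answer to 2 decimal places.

By the law of cosines, |AC|² = |CB|² + |BA|² − 2·|CB|·|BA|·cos B = 6.8499e+05, so |AC| ≈ 827.64.
The bisector from B has length 2·|CB|·|BA|·cos(∠B/2)/(|CB|+|BA|) ≈ 229.39.

t_B ≈ 229.39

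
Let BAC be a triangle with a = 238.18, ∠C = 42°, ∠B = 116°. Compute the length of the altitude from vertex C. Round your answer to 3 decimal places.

The third angle is ∠A = 180° − ∠C − ∠B = 22.00°.
Law of sines: b = a·sin B/sin A ≈ 571.47.
Law of sines: c = a·sin C/sin A ≈ 425.44.
Area = ½·a·b·sin C ≈ 45538.
The altitude from C has length 2·area/c ≈ 214.07.

h_C ≈ 214.075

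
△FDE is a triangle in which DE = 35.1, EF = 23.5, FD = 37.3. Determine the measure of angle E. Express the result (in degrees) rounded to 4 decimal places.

By the law of cosines, cos E = (DE² + EF² − FD²) / (2·DE·EF) ≈ 0.23821, so ∠E ≈ 76.22°.

76.2193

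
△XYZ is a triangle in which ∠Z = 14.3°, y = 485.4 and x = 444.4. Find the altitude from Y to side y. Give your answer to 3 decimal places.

h_Y ≈ 109.766

By the law of cosines, z² = x² + y² − 2·x·y·cos Z = 15048, so z ≈ 122.67.
Area = ½·x·y·sin Z ≈ 26640.
The altitude from Y has length 2·area/y ≈ 109.77.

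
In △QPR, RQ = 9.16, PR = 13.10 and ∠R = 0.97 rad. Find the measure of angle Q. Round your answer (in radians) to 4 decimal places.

∠Q ≈ 1.4098 rad

By the law of cosines, QP² = PR² + RQ² − 2·PR·RQ·cos R = 119.85, so QP ≈ 10.948.
Law of cosines again: cos Q = (RQ² + QP² − PR²)/(2·RQ·QP) ≈ 0.16027, so ∠Q ≈ 1.410 rad.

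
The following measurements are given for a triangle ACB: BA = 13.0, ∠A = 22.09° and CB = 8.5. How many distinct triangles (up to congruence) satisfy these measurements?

BA·sin A = 13.0·sin(22.09°) ≈ 4.889.
Since BA sin A < CB < BA (4.889 < 8.5 < 13.0), two triangles exist.

2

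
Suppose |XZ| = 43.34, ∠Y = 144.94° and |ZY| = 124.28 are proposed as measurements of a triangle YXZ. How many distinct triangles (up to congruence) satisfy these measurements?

|ZY|·sin Y = 124.28·sin(144.94°) ≈ 71.39.
Since ∠Y is not acute, a triangle exists only if |XZ| > |ZY|; here |XZ| ≤ |ZY|, so there is no triangle.

0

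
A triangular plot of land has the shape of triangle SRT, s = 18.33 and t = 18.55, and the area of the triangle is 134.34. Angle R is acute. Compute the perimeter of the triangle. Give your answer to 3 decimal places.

From area = ½·t·s·sin R, we get sin R = 2·area/(t·s) ≈ 0.79019.
Taking the acute solution, ∠R ≈ 52.20°.
Law of cosines then gives r ≈ 16.227.
Perimeter = 18.33 + 16.227 + 18.55 = 53.107.

53.107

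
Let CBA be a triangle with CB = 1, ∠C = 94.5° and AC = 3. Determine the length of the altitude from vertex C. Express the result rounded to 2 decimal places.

By the law of cosines, BA² = AC² + CB² − 2·AC·CB·cos C = 10.471, so BA ≈ 3.2359.
Area = ½·AC·CB·sin C ≈ 1.4954.
The altitude from C has length 2·area/BA ≈ 0.92425.

0.92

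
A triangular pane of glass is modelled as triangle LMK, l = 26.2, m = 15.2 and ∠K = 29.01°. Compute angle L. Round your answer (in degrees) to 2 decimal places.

By the law of cosines, k² = l² + m² − 2·l·m·cos K = 220.93, so k ≈ 14.864.
Law of cosines again: cos L = (m² + k² − l²)/(2·m·k) ≈ -0.51890, so ∠L ≈ 121.26°.

∠L ≈ 121.26°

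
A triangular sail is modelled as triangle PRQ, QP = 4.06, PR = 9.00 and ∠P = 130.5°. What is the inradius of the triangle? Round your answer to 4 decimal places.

1.1070

By the law of cosines, RQ² = QP² + PR² − 2·QP·PR·cos P = 144.95, so RQ ≈ 12.039.
Area = ½·QP·PR·sin P ≈ 13.893.
Semiperimeter s = (12.039+4.06+9)/2 = 12.55.
Inradius = area/s = 13.893/12.55 ≈ 1.107.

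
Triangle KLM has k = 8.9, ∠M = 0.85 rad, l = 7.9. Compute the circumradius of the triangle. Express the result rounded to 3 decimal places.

4.650

By the law of cosines, m² = k² + l² − 2·k·l·cos M = 48.813, so m ≈ 6.9866.
Area = ½·k·l·sin M ≈ 26.411.
Circumradius = m/(2 sin M) ≈ 4.6498.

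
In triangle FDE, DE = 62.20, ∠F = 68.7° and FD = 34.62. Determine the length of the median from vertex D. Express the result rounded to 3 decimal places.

Law of sines: sin E = FD·sin F/DE ≈ 0.51857.
Since DE ≥ FD, only the acute value applies: ∠E ≈ 31.24°.
Then ∠D = 180° − ∠F − ∠E ≈ 80.06°.
Law of sines gives EF = DE·sin D/sin F ≈ 65.759.
Median from D: ½√(2·FD² + 2·DE² − EF²) ≈ 38.113.

38.113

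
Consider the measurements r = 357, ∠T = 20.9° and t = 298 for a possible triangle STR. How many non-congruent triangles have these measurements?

r·sin T = 357·sin(20.9°) ≈ 127.4.
Since r sin T < t < r (127.4 < 298 < 357), two triangles exist.

2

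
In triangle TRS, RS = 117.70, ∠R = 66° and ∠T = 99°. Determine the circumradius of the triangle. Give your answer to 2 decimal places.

59.58

The third angle is ∠S = 180° − ∠T − ∠R = 15.00°.
Law of sines: ST = RS·sin R/sin T ≈ 108.86.
Law of sines: TR = RS·sin S/sin T ≈ 30.843.
Circumradius = RS/(2 sin T) ≈ 59.584.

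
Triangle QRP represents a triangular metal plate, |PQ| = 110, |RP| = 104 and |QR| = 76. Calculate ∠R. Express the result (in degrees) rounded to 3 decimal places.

By the law of cosines, cos R = (|QR|² + |RP|² − |PQ|²) / (2·|QR|·|RP|) ≈ 0.28416, so ∠R ≈ 73.49°.

∠R ≈ 73.491°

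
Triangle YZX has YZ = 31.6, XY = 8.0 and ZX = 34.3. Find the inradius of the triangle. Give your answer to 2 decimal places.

Semiperimeter s = (34.3 + 8 + 31.6)/2 = 36.95.
Heron's formula: area = √(36.95·2.65·28.95·5.35) ≈ 123.15.
Inradius = area/s = 123.15/36.95 ≈ 3.3329.

3.33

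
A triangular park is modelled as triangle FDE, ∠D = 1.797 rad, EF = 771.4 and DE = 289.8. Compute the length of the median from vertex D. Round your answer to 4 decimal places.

326.0858

Law of sines: sin F = DE·sin D/EF ≈ 0.36611.
Since EF ≥ DE, only the acute value applies: ∠F ≈ 0.375 rad.
Then ∠E = π − ∠D − ∠F ≈ 0.970 rad.
Law of sines gives FD = EF·sin E/sin D ≈ 652.85.
Median from D: ½√(2·FD² + 2·DE² − EF²) ≈ 326.09.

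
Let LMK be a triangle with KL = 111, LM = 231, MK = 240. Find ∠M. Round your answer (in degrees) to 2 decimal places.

∠M ≈ 27.18°

By the law of cosines, cos M = (LM² + MK² − KL²) / (2·LM·MK) ≈ 0.88961, so ∠M ≈ 27.18°.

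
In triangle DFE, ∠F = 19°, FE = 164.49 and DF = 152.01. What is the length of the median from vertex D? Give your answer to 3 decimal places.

By the law of cosines, ED² = DF² + FE² − 2·DF·FE·cos F = 2880.3, so ED ≈ 53.668.
Median from D: ½√(2·ED² + 2·DF² − FE²) ≈ 78.927.

78.927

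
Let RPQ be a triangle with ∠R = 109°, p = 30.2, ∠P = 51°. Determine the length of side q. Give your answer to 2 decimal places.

The third angle is ∠Q = 180° − ∠R − ∠P = 20.00°.
Law of sines: q = p·sin Q/sin P ≈ 13.291.

13.29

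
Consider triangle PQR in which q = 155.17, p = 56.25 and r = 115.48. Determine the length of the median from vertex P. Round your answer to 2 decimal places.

Median from P: ½√(2·q² + 2·r² − p²) ≈ 133.85.

133.85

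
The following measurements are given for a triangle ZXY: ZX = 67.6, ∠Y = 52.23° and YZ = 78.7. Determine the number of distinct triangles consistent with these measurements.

2

YZ·sin Y = 78.7·sin(52.23°) ≈ 62.21.
Since YZ sin Y < ZX < YZ (62.21 < 67.6 < 78.7), two triangles exist.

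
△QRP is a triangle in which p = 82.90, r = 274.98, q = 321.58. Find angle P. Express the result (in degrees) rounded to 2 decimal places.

By the law of cosines, cos P = (q² + r² − p²) / (2·q·r) ≈ 0.97342, so ∠P ≈ 13.24°.

13.24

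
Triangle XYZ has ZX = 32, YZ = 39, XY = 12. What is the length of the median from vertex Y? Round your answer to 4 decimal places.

m_Y ≈ 24.0104

Median from Y: ½√(2·XY² + 2·YZ² − ZX²) ≈ 24.01.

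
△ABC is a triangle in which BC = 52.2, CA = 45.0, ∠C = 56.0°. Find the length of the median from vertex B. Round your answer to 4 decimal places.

43.7898

By the law of cosines, AB² = BC² + CA² − 2·BC·CA·cos C = 2122.8, so AB ≈ 46.073.
Median from B: ½√(2·AB² + 2·BC² − CA²) ≈ 43.79.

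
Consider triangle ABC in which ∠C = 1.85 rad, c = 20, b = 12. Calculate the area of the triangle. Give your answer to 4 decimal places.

75.1589

Law of sines: sin B = b·sin C/c ≈ 0.57677.
Since c ≥ b, only the acute value applies: ∠B ≈ 0.615 rad.
Then ∠A = π − ∠C − ∠B ≈ 0.677 rad.
Law of sines gives a = c·sin A/sin C ≈ 13.031.
Area = ½·c·b·sin A ≈ 75.159.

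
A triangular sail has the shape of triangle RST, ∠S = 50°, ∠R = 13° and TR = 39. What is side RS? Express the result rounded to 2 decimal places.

45.36

The third angle is ∠T = 180° − ∠R − ∠S = 117.00°.
Law of sines: RS = TR·sin T/sin S ≈ 45.362.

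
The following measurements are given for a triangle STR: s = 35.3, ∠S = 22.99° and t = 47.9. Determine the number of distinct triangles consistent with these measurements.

2

t·sin S = 47.9·sin(22.99°) ≈ 18.71.
Since t sin S < s < t (18.71 < 35.3 < 47.9), two triangles exist.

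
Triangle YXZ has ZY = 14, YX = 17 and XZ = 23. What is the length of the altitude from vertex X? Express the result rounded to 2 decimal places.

16.93

Semiperimeter s = (23 + 14 + 17)/2 = 27.
Heron's formula: area = √(27·4·13·10) ≈ 118.49.
The altitude from X has length 2·area/ZY ≈ 16.927.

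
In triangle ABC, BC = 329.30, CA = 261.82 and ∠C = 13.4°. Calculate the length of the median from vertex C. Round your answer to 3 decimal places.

By the law of cosines, AB² = BC² + CA² − 2·BC·CA·cos C = 9247.9, so AB ≈ 96.166.
Median from C: ½√(2·BC² + 2·CA² − AB²) ≈ 293.57.

m_C ≈ 293.568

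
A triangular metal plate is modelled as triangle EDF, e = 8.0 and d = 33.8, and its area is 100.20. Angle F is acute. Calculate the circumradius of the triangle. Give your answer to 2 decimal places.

R ≈ 19.59

From area = ½·e·d·sin F, we get sin F = 2·area/(e·d) ≈ 0.74112.
Taking the acute solution, ∠F ≈ 47.83°.
Law of cosines then gives f ≈ 29.041.
Circumradius = f/(2 sin F) ≈ 19.592.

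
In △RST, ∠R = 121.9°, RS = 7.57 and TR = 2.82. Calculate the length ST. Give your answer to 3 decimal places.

9.371

By the law of cosines, ST² = TR² + RS² − 2·TR·RS·cos R = 87.819, so ST ≈ 9.3712.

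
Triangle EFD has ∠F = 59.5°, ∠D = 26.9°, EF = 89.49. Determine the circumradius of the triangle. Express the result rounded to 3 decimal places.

The third angle is ∠E = 180° − ∠F − ∠D = 93.60°.
Law of sines: FD = EF·sin E/sin D ≈ 197.41.
Law of sines: DE = EF·sin F/sin D ≈ 170.43.
Circumradius = EF/(2 sin D) ≈ 98.898.

98.898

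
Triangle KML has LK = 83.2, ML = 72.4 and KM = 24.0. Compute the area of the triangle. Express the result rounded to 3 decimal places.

Semiperimeter s = (72.4 + 83.2 + 24)/2 = 89.8.
Heron's formula: area = √(89.8·17.4·6.6·65.8) ≈ 823.75.

823.754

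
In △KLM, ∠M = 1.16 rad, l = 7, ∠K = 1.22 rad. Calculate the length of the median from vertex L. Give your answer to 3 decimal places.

The third angle is ∠L = π − ∠M − ∠K = 0.762 rad.
Law of sines: k = l·sin K/sin L ≈ 9.5261.
Law of sines: m = l·sin M/sin L ≈ 9.2999.
Median from L: ½√(2·m² + 2·k² − l²) ≈ 8.7388.

8.739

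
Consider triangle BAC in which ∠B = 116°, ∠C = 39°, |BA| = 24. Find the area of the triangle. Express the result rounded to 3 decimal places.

173.832

The third angle is ∠A = 180° − ∠C − ∠B = 25.00°.
Law of sines: |AC| = |BA|·sin B/sin C ≈ 34.277.
Law of sines: |CB| = |BA|·sin A/sin C ≈ 16.117.
Area = ½·|BA|·|AC|·sin A ≈ 173.83.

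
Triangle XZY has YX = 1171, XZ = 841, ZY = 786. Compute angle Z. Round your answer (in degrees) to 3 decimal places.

By the law of cosines, cos Z = (XZ² + ZY² − YX²) / (2·XZ·ZY) ≈ -0.03492, so ∠Z ≈ 92.00°.

92.001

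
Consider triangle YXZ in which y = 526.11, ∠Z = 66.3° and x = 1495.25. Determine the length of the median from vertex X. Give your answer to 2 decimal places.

m_X ≈ 720.79

By the law of cosines, z² = y² + x² − 2·y·x·cos Z = 1.8802e+06, so z ≈ 1371.2.
Median from X: ½√(2·z² + 2·y² − x²) ≈ 720.79.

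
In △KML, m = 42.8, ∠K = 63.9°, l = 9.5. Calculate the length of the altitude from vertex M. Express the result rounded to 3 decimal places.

By the law of cosines, k² = m² + l² − 2·m·l·cos K = 1564.3, so k ≈ 39.552.
Area = ½·m·l·sin K ≈ 182.57.
The altitude from M has length 2·area/m ≈ 8.5313.

h_M ≈ 8.531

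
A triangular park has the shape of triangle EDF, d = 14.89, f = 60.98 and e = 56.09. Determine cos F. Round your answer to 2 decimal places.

cos F ≈ -0.21

By the law of cosines, cos F = (e² + d² − f²) / (2·e·d) ≈ -0.20999, so ∠F ≈ 102.12°.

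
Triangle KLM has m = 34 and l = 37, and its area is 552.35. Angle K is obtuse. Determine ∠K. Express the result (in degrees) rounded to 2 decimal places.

From area = ½·l·m·sin K, we get sin K = 2·area/(l·m) ≈ 0.87814.
Taking the obtuse solution, ∠K ≈ 118.58°.

∠K ≈ 118.58°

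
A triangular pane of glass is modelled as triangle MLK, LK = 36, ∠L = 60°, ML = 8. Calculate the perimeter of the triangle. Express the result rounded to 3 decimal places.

By the law of cosines, KM² = ML² + LK² − 2·ML·LK·cos L = 1072, so KM ≈ 32.741.
Semiperimeter s = (36+32.741+8)/2 = 38.371.
Perimeter = 36 + 32.741 + 8 = 76.741.

perimeter ≈ 76.741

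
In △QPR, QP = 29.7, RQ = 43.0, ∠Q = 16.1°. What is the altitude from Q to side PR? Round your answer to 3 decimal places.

h_Q ≈ 21.277

By the law of cosines, PR² = RQ² + QP² − 2·RQ·QP·cos Q = 277.07, so PR ≈ 16.645.
Area = ½·RQ·QP·sin Q ≈ 177.08.
The altitude from Q has length 2·area/PR ≈ 21.277.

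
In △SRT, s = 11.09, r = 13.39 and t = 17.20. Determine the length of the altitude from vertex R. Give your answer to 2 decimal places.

Semiperimeter p = (11.09 + 13.39 + 17.2)/2 = 20.84.
Heron's formula: area = √(20.84·9.75·7.45·3.64) ≈ 74.23.
The altitude from R has length 2·area/r ≈ 11.087.

11.09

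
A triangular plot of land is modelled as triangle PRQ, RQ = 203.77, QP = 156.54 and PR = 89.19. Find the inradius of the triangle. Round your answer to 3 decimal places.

r ≈ 29.379

Semiperimeter s = (203.77 + 156.54 + 89.19)/2 = 224.75.
Heron's formula: area = √(224.75·20.98·68.21·135.56) ≈ 6603.
Inradius = area/s = 6603/224.75 ≈ 29.379.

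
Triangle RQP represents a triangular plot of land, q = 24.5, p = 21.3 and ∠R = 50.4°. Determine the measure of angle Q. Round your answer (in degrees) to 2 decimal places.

73.25

By the law of cosines, r² = q² + p² − 2·q·p·cos R = 388.66, so r ≈ 19.714.
Law of cosines again: cos Q = (p² + r² − q²)/(2·p·r) ≈ 0.28827, so ∠Q ≈ 73.25°.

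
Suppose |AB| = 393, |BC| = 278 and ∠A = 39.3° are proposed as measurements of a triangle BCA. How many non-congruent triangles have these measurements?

|AB|·sin A = 393·sin(39.3°) ≈ 248.9.
Since |AB| sin A < |BC| < |AB| (248.9 < 278 < 393), two triangles exist.

2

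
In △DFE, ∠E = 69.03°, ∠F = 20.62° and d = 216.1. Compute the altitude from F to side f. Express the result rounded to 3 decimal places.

h_F ≈ 201.787

The third angle is ∠D = 180° − ∠F − ∠E = 90.35°.
Law of sines: f = d·sin F/sin D ≈ 76.105.
Law of sines: e = d·sin E/sin D ≈ 201.79.
Area = ½·d·f·sin E ≈ 7678.5.
The altitude from F has length 2·area/f ≈ 201.79.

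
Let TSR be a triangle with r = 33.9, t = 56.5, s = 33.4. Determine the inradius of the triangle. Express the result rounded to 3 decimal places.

Semiperimeter p = (56.5 + 33.4 + 33.9)/2 = 61.9.
Heron's formula: area = √(61.9·5.4·28.5·28) ≈ 516.47.
Inradius = area/p = 516.47/61.9 ≈ 8.3436.

8.344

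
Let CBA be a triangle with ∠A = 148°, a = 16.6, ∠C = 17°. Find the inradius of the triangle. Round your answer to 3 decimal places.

The third angle is ∠B = 180° − ∠A − ∠C = 15.00°.
Law of sines: c = a·sin C/sin A ≈ 9.1587.
Law of sines: b = a·sin B/sin A ≈ 8.1076.
Area = ½·a·c·sin B ≈ 19.675.
Semiperimeter s = (9.1587+8.1076+16.6)/2 = 16.933.
Inradius = area/s = 19.675/16.933 ≈ 1.1619.

1.162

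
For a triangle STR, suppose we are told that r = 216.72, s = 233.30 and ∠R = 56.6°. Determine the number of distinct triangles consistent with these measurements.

2

s·sin R = 233.30·sin(56.6°) ≈ 194.8.
Since s sin R < r < s (194.8 < 216.72 < 233.30), two triangles exist.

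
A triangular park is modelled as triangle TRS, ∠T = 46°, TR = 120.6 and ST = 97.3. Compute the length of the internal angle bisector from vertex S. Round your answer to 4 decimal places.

By the law of cosines, RS² = ST² + TR² − 2·ST·TR·cos T = 7708.9, so RS ≈ 87.8.
Law of cosines again: cos S = (RS² + ST² − TR²)/(2·RS·ST) ≈ 0.15403, so ∠S ≈ 81.14°.
The bisector from S has length 2·RS·ST·cos(∠S/2)/(RS+ST) ≈ 70.117.

t_S ≈ 70.1174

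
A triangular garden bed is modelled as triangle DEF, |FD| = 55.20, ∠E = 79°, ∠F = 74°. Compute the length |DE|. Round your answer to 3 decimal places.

The third angle is ∠D = 180° − ∠E − ∠F = 27.00°.
Law of sines: |DE| = |FD|·sin F/sin E ≈ 54.055.

54.055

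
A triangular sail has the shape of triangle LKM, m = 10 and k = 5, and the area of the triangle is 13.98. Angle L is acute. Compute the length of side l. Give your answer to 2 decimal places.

6.49

From area = ½·k·m·sin L, we get sin L = 2·area/(k·m) ≈ 0.55920.
Taking the acute solution, ∠L ≈ 34.00°.
Law of cosines then gives l ≈ 6.4882.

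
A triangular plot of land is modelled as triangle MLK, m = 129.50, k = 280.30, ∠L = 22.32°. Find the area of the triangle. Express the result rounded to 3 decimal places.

Area = ½·k·m·sin L ≈ 6892.8.

area ≈ 6892.772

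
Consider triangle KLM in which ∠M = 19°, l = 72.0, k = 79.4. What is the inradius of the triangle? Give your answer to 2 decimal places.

10.49

By the law of cosines, m² = k² + l² − 2·k·l·cos M = 677.68, so m ≈ 26.032.
Area = ½·k·l·sin M ≈ 930.6.
Semiperimeter s = (79.4+72+26.032)/2 = 88.716.
Inradius = area/s = 930.6/88.716 ≈ 10.49.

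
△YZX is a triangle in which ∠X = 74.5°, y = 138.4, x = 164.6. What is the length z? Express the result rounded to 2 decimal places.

133.46

Law of sines: sin Y = y·sin X/x ≈ 0.81025.
Since x ≥ y, only the acute value applies: ∠Y ≈ 54.12°.
Then ∠Z = 180° − ∠X − ∠Y ≈ 51.38°.
Law of sines gives z = x·sin Z/sin X ≈ 133.46.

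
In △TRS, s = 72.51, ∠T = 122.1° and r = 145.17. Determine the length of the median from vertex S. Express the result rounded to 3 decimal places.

By the law of cosines, t² = r² + s² − 2·r·s·cos T = 37519, so t ≈ 193.7.
Median from S: ½√(2·t² + 2·r² − s²) ≈ 167.28.

m_S ≈ 167.279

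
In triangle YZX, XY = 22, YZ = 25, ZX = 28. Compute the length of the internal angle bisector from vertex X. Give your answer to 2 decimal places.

t_X ≈ 21.49

By the law of cosines, cos X = (ZX² + XY² − YZ²) / (2·ZX·XY) ≈ 0.52192, so ∠X ≈ 58.54°.
The bisector from X has length 2·ZX·XY·cos(∠X/2)/(ZX+XY) ≈ 21.494.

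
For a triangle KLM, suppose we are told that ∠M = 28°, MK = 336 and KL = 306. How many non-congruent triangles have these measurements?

2

MK·sin M = 336·sin(28°) ≈ 157.7.
Since MK sin M < KL < MK (157.7 < 306 < 336), two triangles exist.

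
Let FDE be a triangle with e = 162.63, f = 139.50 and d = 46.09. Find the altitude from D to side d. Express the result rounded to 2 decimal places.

129.14

Semiperimeter s = (139.5 + 46.09 + 162.63)/2 = 174.11.
Heron's formula: area = √(174.11·34.61·128.02·11.48) ≈ 2975.9.
The altitude from D has length 2·area/d ≈ 129.14.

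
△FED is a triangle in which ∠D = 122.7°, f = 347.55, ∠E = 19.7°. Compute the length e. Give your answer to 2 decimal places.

192.02

The third angle is ∠F = 180° − ∠E − ∠D = 37.60°.
Law of sines: e = f·sin E/sin F ≈ 192.02.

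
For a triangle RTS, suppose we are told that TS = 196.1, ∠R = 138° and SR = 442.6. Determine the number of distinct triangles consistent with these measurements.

SR·sin R = 442.6·sin(138°) ≈ 296.2.
Since ∠R is not acute, a triangle exists only if TS > SR; here TS ≤ SR, so there is no triangle.

0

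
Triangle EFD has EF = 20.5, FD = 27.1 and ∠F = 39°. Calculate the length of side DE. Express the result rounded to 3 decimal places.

17.064

By the law of cosines, DE² = EF² + FD² − 2·EF·FD·cos F = 291.17, so DE ≈ 17.064.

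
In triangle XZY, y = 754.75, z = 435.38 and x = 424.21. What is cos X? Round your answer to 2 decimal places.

By the law of cosines, cos X = (z² + y² − x²) / (2·z·y) ≈ 0.88138, so ∠X ≈ 28.19°.

cos X ≈ 0.88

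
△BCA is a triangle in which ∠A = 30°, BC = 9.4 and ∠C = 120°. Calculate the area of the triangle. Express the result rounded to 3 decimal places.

38.261

The third angle is ∠B = 180° − ∠C − ∠A = 30.00°.
Law of sines: CA = BC·sin B/sin A ≈ 9.4.
Law of sines: AB = BC·sin C/sin A ≈ 16.281.
Area = ½·BC·CA·sin C ≈ 38.261.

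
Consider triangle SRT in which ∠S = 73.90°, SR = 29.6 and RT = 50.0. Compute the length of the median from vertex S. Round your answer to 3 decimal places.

Law of sines: sin T = SR·sin S/RT ≈ 0.56878.
Since RT ≥ SR, only the acute value applies: ∠T ≈ 34.67°.
Then ∠R = 180° − ∠S − ∠T ≈ 71.43°.
Law of sines gives TS = RT·sin R/sin S ≈ 49.333.
Median from S: ½√(2·TS² + 2·SR² − RT²) ≈ 32.093.

m_S ≈ 32.093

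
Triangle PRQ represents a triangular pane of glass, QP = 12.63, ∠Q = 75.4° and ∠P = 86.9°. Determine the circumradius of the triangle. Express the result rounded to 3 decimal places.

20.771

The third angle is ∠R = 180° − ∠Q − ∠P = 17.70°.
Law of sines: RQ = QP·sin P/sin R ≈ 41.481.
Law of sines: PR = QP·sin Q/sin R ≈ 40.2.
Circumradius = QP/(2 sin R) ≈ 20.771.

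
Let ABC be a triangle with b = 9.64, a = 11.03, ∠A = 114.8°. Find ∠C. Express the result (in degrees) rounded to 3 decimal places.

∠C ≈ 12.698°

Law of sines: sin B = b·sin A/a ≈ 0.79338.
Since a ≥ b, only the acute value applies: ∠B ≈ 52.50°.
Then ∠C = 180° − ∠A − ∠B ≈ 12.70°.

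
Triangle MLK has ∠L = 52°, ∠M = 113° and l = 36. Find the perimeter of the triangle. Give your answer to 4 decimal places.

The third angle is ∠K = 180° − ∠M − ∠L = 15.00°.
Law of sines: m = l·sin M/sin L ≈ 42.053.
Law of sines: k = l·sin K/sin L ≈ 11.824.
Semiperimeter s = (42.053+36+11.824)/2 = 44.939.
Perimeter = 42.053 + 36 + 11.824 = 89.877.

89.8770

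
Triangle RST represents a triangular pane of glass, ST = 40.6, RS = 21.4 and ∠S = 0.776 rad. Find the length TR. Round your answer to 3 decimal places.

By the law of cosines, TR² = RS² + ST² − 2·RS·ST·cos S = 866.1, so TR ≈ 29.43.

29.430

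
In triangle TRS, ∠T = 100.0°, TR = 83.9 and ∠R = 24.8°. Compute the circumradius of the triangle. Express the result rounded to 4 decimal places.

51.0869

The third angle is ∠S = 180° − ∠T − ∠R = 55.20°.
Law of sines: RS = TR·sin T/sin S ≈ 100.62.
Law of sines: ST = TR·sin R/sin S ≈ 42.857.
Circumradius = TR/(2 sin S) ≈ 51.087.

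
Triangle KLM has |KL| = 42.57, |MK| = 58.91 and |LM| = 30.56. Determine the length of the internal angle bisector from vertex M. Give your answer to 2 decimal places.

By the law of cosines, cos M = (|LM|² + |MK|² − |KL|²) / (2·|LM|·|MK|) ≈ 0.71991, so ∠M ≈ 0.767 rad.
The bisector from M has length 2·|LM|·|MK|·cos(∠M/2)/(|LM|+|MK|) ≈ 37.319.

t_M ≈ 37.32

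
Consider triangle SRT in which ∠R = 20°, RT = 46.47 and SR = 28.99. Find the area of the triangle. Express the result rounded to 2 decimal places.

230.38

Area = ½·SR·RT·sin R ≈ 230.38.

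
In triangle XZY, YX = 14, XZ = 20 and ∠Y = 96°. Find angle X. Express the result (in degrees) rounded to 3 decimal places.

∠X ≈ 39.880°

Law of sines: sin Z = YX·sin Y/XZ ≈ 0.69617.
Since XZ ≥ YX, only the acute value applies: ∠Z ≈ 44.12°.
Then ∠X = 180° − ∠Y − ∠Z ≈ 39.88°.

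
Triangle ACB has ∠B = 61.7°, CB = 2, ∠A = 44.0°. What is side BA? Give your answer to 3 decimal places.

The third angle is ∠C = 180° − ∠B − ∠A = 74.30°.
Law of sines: BA = CB·sin C/sin A ≈ 2.7717.

2.772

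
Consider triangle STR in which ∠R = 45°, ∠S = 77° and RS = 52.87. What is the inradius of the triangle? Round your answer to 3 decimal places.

14.401

The third angle is ∠T = 180° − ∠R − ∠S = 58.00°.
Law of sines: TR = RS·sin S/sin T ≈ 60.745.
Law of sines: ST = RS·sin R/sin T ≈ 44.083.
Area = ½·RS·TR·sin R ≈ 1135.5.
Semiperimeter s = (60.745+52.87+44.083)/2 = 78.849.
Inradius = area/s = 1135.5/78.849 ≈ 14.401.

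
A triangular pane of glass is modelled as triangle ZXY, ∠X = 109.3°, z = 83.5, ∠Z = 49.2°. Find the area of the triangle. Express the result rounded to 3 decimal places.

1592.963

The third angle is ∠Y = 180° − ∠Z − ∠X = 21.50°.
Law of sines: x = z·sin X/sin Z ≈ 104.11.
Law of sines: y = z·sin Y/sin Z ≈ 40.427.
Area = ½·z·x·sin Y ≈ 1593.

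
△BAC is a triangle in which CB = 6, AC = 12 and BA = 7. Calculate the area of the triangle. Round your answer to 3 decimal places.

14.948

Semiperimeter s = (12 + 6 + 7)/2 = 12.5.
Heron's formula: area = √(12.5·0.5·6.5·5.5) ≈ 14.948.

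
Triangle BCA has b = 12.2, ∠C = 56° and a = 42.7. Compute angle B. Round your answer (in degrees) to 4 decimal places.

By the law of cosines, c² = a² + b² − 2·a·b·cos C = 1389.5, so c ≈ 37.276.
Law of cosines again: cos B = (c² + a² − b²)/(2·c·a) ≈ 0.96249, so ∠B ≈ 15.74°.

∠B ≈ 15.7436°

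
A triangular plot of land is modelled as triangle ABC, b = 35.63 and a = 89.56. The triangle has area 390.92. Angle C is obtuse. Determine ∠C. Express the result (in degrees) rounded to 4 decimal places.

From area = ½·a·b·sin C, we get sin C = 2·area/(a·b) ≈ 0.24501.
Taking the obtuse solution, ∠C ≈ 165.82°.

∠C ≈ 165.8174°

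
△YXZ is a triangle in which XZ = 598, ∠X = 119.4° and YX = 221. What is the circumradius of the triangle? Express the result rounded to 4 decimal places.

420.2504

By the law of cosines, ZY² = YX² + XZ² − 2·YX·XZ·cos X = 5.362e+05, so ZY ≈ 732.26.
Area = ½·YX·XZ·sin X ≈ 57569.
Circumradius = ZY/(2 sin X) ≈ 420.25.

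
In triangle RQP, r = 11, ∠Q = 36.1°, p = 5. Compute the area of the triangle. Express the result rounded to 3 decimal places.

16.203

Area = ½·p·r·sin Q ≈ 16.203.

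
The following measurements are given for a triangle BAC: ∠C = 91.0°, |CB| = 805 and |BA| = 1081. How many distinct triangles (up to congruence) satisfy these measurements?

1

|CB|·sin C = 805·sin(91.0°) ≈ 804.9.
Since ∠C is not acute, a triangle exists only if |BA| > |CB|; here |BA| > |CB|, so there is exactly one triangle.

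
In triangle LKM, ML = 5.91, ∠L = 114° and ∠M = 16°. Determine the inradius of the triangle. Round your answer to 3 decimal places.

The third angle is ∠K = 180° − ∠M − ∠L = 50.00°.
Law of sines: KM = ML·sin L/sin K ≈ 7.048.
Law of sines: LK = ML·sin M/sin K ≈ 2.1265.
Area = ½·ML·KM·sin M ≈ 5.7406.
Semiperimeter s = (7.048+5.91+2.1265)/2 = 7.5422.
Inradius = area/s = 5.7406/7.5422 ≈ 0.76113.

0.761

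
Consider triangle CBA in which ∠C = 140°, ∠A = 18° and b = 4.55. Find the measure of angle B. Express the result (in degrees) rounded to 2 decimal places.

The third angle is ∠B = 180° − ∠A − ∠C = 22.00°.

∠B ≈ 22.00°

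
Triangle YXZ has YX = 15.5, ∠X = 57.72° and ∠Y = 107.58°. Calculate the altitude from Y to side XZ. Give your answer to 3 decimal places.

The third angle is ∠Z = 180° − ∠Y − ∠X = 14.70°.
Law of sines: XZ = YX·sin Y/sin Z ≈ 58.229.
Law of sines: ZY = YX·sin X/sin Z ≈ 51.642.
Area = ½·YX·XZ·sin X ≈ 381.53.
The altitude from Y has length 2·area/XZ ≈ 13.104.

13.104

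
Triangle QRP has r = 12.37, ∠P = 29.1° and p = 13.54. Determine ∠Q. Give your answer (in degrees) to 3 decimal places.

∠Q ≈ 124.521°

Law of sines: sin R = r·sin P/p ≈ 0.44431.
Since p ≥ r, only the acute value applies: ∠R ≈ 26.38°.
Then ∠Q = 180° − ∠P − ∠R ≈ 124.52°.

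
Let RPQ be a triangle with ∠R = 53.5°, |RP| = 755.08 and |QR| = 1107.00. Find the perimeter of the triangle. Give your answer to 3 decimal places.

By the law of cosines, |PQ|² = |QR|² + |RP|² − 2·|QR|·|RP|·cos R = 8.012e+05, so |PQ| ≈ 895.1.
Semiperimeter s = (895.1+1107+755.08)/2 = 1378.6.
Perimeter = 895.1 + 1107 + 755.08 = 2757.2.

perimeter ≈ 2757.179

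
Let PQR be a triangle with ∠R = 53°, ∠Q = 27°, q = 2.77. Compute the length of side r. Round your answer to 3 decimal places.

4.873

The third angle is ∠P = 180° − ∠Q − ∠R = 100.00°.
Law of sines: r = q·sin R/sin Q ≈ 4.8728.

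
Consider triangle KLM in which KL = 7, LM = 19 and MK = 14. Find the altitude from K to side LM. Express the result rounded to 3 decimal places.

Semiperimeter s = (19 + 14 + 7)/2 = 20.
Heron's formula: area = √(20·1·6·13) ≈ 39.497.
The altitude from K has length 2·area/LM ≈ 4.1576.

h_K ≈ 4.158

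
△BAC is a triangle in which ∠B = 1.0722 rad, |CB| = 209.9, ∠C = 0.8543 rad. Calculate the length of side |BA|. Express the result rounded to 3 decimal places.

168.858

The third angle is ∠A = π − ∠C − ∠B = 1.2151 rad.
Law of sines: |BA| = |CB|·sin C/sin A ≈ 168.86.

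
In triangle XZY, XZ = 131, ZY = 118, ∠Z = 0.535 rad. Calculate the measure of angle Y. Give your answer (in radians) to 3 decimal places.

1.492

By the law of cosines, YX² = XZ² + ZY² − 2·XZ·ZY·cos Z = 4488.9, so YX ≈ 67.
Law of cosines again: cos Y = (ZY² + YX² − XZ²)/(2·ZY·YX) ≈ 0.07918, so ∠Y ≈ 1.492 rad.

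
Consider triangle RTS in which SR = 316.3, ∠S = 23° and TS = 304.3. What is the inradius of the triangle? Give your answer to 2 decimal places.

r ≈ 50.49

By the law of cosines, RT² = TS² + SR² − 2·TS·SR·cos S = 15447, so RT ≈ 124.29.
Area = ½·TS·SR·sin S ≈ 18804.
Semiperimeter s = (304.3+316.3+124.29)/2 = 372.44.
Inradius = area/s = 18804/372.44 ≈ 50.488.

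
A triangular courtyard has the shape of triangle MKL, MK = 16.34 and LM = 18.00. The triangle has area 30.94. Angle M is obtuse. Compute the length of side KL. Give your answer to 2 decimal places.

34.15

From area = ½·LM·MK·sin M, we get sin M = 2·area/(LM·MK) ≈ 0.21039.
Taking the obtuse solution, ∠M ≈ 167.85°.
Law of cosines then gives KL ≈ 34.148.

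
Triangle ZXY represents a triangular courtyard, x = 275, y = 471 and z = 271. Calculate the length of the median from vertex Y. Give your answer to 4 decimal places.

Median from Y: ½√(2·z² + 2·x² − y²) ≈ 138.1.

138.1041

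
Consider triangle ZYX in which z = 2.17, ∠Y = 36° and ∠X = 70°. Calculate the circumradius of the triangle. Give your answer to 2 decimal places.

The third angle is ∠Z = 180° − ∠Y − ∠X = 74.00°.
Law of sines: y = z·sin Y/sin Z ≈ 1.3269.
Law of sines: x = z·sin X/sin Z ≈ 2.1213.
Circumradius = z/(2 sin Z) ≈ 1.1287.

R ≈ 1.13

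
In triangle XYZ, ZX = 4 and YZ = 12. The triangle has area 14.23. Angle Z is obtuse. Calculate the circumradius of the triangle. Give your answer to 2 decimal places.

From area = ½·YZ·ZX·sin Z, we get sin Z = 2·area/(YZ·ZX) ≈ 0.59292.
Taking the obtuse solution, ∠Z ≈ 143.64°.
Law of cosines then gives XY ≈ 15.405.
Circumradius = XY/(2 sin Z) ≈ 12.991.

R ≈ 12.99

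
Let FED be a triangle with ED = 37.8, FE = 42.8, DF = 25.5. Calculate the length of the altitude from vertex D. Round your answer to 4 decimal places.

Semiperimeter s = (37.8 + 25.5 + 42.8)/2 = 53.05.
Heron's formula: area = √(53.05·15.25·27.55·10.25) ≈ 477.97.
The altitude from D has length 2·area/FE ≈ 22.335.

h_D ≈ 22.3350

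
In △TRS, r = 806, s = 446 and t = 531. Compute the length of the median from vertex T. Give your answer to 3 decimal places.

Median from T: ½√(2·r² + 2·s² − t²) ≈ 594.8.

m_T ≈ 594.799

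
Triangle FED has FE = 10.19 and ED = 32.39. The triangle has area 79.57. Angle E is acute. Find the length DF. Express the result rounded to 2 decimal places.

From area = ½·FE·ED·sin E, we get sin E = 2·area/(FE·ED) ≈ 0.48216.
Taking the acute solution, ∠E ≈ 0.5031 rad.
Law of cosines then gives DF ≈ 23.972.

23.97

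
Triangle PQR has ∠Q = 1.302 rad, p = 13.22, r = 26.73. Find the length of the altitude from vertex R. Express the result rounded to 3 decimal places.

By the law of cosines, q² = r² + p² − 2·r·p·cos Q = 701.57, so q ≈ 26.487.
Area = ½·r·p·sin Q ≈ 170.34.
The altitude from R has length 2·area/r ≈ 12.745.

h_R ≈ 12.745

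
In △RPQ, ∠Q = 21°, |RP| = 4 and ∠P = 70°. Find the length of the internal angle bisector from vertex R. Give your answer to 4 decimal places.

4.1307

The third angle is ∠R = 180° − ∠P − ∠Q = 89.00°.
Law of sines: |PQ| = |RP|·sin R/sin Q ≈ 11.16.
Law of sines: |QR| = |RP|·sin P/sin Q ≈ 10.489.
The bisector from R has length 2·|QR|·|RP|·cos(∠R/2)/(|QR|+|RP|) ≈ 4.1307.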